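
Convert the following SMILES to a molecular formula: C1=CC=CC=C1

C6H6

Heavy atoms from the SMILES: 6 C.
Implicit hydrogens by atom environment:
  6 × C (aromatic): 1 H each → 6
  Total hydrogens = 6.
Molecular formula: C6H6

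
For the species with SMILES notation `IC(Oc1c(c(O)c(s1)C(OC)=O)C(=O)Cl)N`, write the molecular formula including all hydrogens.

Heavy atoms from the SMILES: 8 C, 1 Cl, 1 I, 1 N, 5 O, 1 S.
Implicit hydrogens by atom environment:
  4 × C (aromatic): no H
  4 × O: no H
  2 × C: no H
  1 × C: 3 H
  1 × C: 1 H
  1 × Cl: no H
  1 × I: no H
  1 × N: 2 H
  1 × O: 1 H
  1 × S (aromatic): no H
  Total hydrogens = 7.
Molecular formula: C8H7ClINO5S

C8H7ClINO5S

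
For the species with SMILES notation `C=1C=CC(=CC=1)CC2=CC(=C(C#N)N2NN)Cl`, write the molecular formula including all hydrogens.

Heavy atoms from the SMILES: 12 C, 1 Cl, 4 N.
Implicit hydrogens by atom environment:
  6 × C (aromatic): 1 H each → 6
  4 × C (aromatic): no H
  1 × C: 2 H
  1 × C: no H
  1 × Cl: no H
  1 × N: 2 H
  1 × N: 1 H
  1 × N (aromatic): no H
  1 × N: no H
  Total hydrogens = 11.
Molecular formula: C12H11ClN4

C12H11ClN4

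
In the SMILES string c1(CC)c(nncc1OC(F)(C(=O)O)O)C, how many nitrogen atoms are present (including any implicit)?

2

The symbol for nitrogen appears 2 times in the SMILES.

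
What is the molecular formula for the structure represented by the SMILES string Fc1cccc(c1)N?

Heavy atoms from the SMILES: 6 C, 1 F, 1 N.
Implicit hydrogens by atom environment:
  4 × C (aromatic): 1 H each → 4
  2 × C (aromatic): no H
  1 × F: no H
  1 × N: 2 H
  Total hydrogens = 6.
Molecular formula: C6H6FN

C6H6FN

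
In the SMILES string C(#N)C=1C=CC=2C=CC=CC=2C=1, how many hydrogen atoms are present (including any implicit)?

Hydrogens are implicit in SMILES; fill each atom to its normal valence:
  7 × C (aromatic): 1 H each → 7
  3 × C (aromatic): no H
  1 × C: no H
  1 × N: no H
  Total hydrogens = 7.

7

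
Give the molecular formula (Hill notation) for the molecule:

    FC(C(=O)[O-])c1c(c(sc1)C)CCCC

C11H14FO2S-

Heavy atoms from the SMILES: 11 C, 1 F, 2 O, 1 S.
Implicit hydrogens by atom environment:
  3 × C: 2 H each → 6
  3 × C (aromatic): no H
  2 × C: 3 H each → 6
  1 × C (aromatic): 1 H
  1 × C: 1 H
  1 × C: no H
  1 × F: no H
  1 × O: no H
  1 × O (charge -1): no H
  1 × S (aromatic): no H
  Total hydrogens = 14.
Net charge -1.
Molecular formula: C11H14FO2S-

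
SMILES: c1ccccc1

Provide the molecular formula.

Heavy atoms from the SMILES: 6 C.
Implicit hydrogens by atom environment:
  6 × C (aromatic): 1 H each → 6
  Total hydrogens = 6.
Molecular formula: C6H6

C6H6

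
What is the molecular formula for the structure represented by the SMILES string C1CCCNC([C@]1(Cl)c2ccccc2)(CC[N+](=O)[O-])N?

Heavy atoms from the SMILES: 14 C, 1 Cl, 3 N, 2 O.
Implicit hydrogens by atom environment:
  6 × C: 2 H each → 12
  5 × C (aromatic): 1 H each → 5
  2 × C: no H
  1 × C (aromatic): no H
  1 × Cl: no H
  1 × N: 2 H
  1 × N: 1 H
  1 × N (charge +1): no H
  1 × O: no H
  1 × O (charge -1): no H
  Total hydrogens = 20.
Molecular formula: C14H20ClN3O2

C14H20ClN3O2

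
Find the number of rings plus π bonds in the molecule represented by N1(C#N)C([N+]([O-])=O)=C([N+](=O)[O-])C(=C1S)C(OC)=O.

8

Molecular formula from the SMILES: C7H4N4O6S.
DoU = (2C + 2 + N − H − X)/2 = (2·7 + 2 + 4 − 4 − 0)/2 = 16/2 = 8.
(Structurally: 1 ring(s) + 7 π bond(s) = 8.)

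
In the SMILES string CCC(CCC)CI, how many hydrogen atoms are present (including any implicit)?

15

Hydrogens are implicit in SMILES; fill each atom to its normal valence:
  4 × C: 2 H each → 8
  2 × C: 3 H each → 6
  1 × C: 1 H
  1 × I: no H
  Total hydrogens = 15.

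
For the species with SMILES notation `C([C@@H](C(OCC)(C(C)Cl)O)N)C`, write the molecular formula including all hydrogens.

Heavy atoms from the SMILES: 8 C, 1 Cl, 1 N, 2 O.
Implicit hydrogens by atom environment:
  3 × C: 3 H each → 9
  2 × C: 2 H each → 4
  2 × C: 1 H each → 2
  1 × C: no H
  1 × Cl: no H
  1 × N: 2 H
  1 × O: 1 H
  1 × O: no H
  Total hydrogens = 18.
Molecular formula: C8H18ClNO2

C8H18ClNO2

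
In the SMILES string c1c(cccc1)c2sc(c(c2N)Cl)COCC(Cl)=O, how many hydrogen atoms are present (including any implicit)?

Hydrogens are implicit in SMILES; fill each atom to its normal valence:
  5 × C (aromatic): 1 H each → 5
  5 × C (aromatic): no H
  2 × C: 2 H each → 4
  2 × Cl: no H
  2 × O: no H
  1 × C: no H
  1 × N: 2 H
  1 × S (aromatic): no H
  Total hydrogens = 11.

11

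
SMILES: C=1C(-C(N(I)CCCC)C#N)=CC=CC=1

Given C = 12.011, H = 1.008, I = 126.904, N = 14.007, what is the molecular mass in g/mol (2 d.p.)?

Molecular formula: C12H15IN2.
M = 12×12.011 + 15×1.008 + 1×126.904 + 2×14.007 = 314.17 g/mol.

314.17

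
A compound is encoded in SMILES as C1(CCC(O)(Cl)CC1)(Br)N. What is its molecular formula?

Heavy atoms from the SMILES: 1 Br, 6 C, 1 Cl, 1 N, 1 O.
Implicit hydrogens by atom environment:
  4 × C: 2 H each → 8
  2 × C: no H
  1 × Br: no H
  1 × Cl: no H
  1 × N: 2 H
  1 × O: 1 H
  Total hydrogens = 11.
Molecular formula: C6H11BrClNO

C6H11BrClNO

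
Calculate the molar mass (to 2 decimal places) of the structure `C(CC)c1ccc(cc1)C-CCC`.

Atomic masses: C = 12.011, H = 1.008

Molecular formula: C13H20.
M = 13×12.011 + 20×1.008 = 176.30 g/mol.

176.30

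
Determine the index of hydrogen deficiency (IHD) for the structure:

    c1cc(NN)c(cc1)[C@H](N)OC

4

Molecular formula from the SMILES: C8H13N3O.
DoU = (2C + 2 + N − H − X)/2 = (2·8 + 2 + 3 − 13 − 0)/2 = 8/2 = 4.
(Structurally: 1 ring(s) + 3 π bond(s) = 4.)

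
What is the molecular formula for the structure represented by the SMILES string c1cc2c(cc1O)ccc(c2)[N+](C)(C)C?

C13H16NO+

Heavy atoms from the SMILES: 13 C, 1 N, 1 O.
Implicit hydrogens by atom environment:
  6 × C (aromatic): 1 H each → 6
  4 × C (aromatic): no H
  3 × C: 3 H each → 9
  1 × N (charge +1): no H
  1 × O: 1 H
  Total hydrogens = 16.
Net charge +1.
Molecular formula: C13H16NO+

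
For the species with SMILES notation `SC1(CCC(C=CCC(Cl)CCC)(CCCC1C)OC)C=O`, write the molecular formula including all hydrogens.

Heavy atoms from the SMILES: 18 C, 1 Cl, 2 O, 1 S.
Implicit hydrogens by atom environment:
  8 × C: 2 H each → 16
  5 × C: 1 H each → 5
  3 × C: 3 H each → 9
  2 × C: no H
  2 × O: no H
  1 × Cl: no H
  1 × S: 1 H
  Total hydrogens = 31.
Molecular formula: C18H31ClO2S

C18H31ClO2S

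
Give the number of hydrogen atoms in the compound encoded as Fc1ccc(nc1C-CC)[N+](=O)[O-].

Hydrogens are implicit in SMILES; fill each atom to its normal valence:
  3 × C (aromatic): no H
  2 × C: 2 H each → 4
  2 × C (aromatic): 1 H each → 2
  1 × C: 3 H
  1 × F: no H
  1 × N (aromatic): no H
  1 × N (charge +1): no H
  1 × O: no H
  1 × O (charge -1): no H
  Total hydrogens = 9.

9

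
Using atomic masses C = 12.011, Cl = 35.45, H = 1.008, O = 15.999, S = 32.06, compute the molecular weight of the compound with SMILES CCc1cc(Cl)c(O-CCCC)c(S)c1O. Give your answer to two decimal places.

260.78

Molecular formula: C12H17ClO2S.
M = 12×12.011 + 1×35.45 + 17×1.008 + 2×15.999 + 1×32.06 = 260.78 g/mol.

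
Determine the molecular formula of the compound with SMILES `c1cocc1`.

C4H4O

Heavy atoms from the SMILES: 4 C, 1 O.
Implicit hydrogens by atom environment:
  4 × C (aromatic): 1 H each → 4
  1 × O (aromatic): no H
  Total hydrogens = 4.
Molecular formula: C4H4O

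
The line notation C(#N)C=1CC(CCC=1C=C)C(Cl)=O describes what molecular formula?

Heavy atoms from the SMILES: 10 C, 1 Cl, 1 N, 1 O.
Implicit hydrogens by atom environment:
  4 × C: 2 H each → 8
  4 × C: no H
  2 × C: 1 H each → 2
  1 × Cl: no H
  1 × N: no H
  1 × O: no H
  Total hydrogens = 10.
Molecular formula: C10H10ClNO

C10H10ClNO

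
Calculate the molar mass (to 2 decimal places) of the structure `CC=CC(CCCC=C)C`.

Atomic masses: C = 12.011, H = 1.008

Molecular formula: C10H18.
M = 10×12.011 + 18×1.008 = 138.25 g/mol.

138.25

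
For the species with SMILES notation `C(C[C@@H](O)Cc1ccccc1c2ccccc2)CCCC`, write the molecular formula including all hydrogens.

Heavy atoms from the SMILES: 20 C, 1 O.
Implicit hydrogens by atom environment:
  9 × C (aromatic): 1 H each → 9
  6 × C: 2 H each → 12
  3 × C (aromatic): no H
  1 × C: 3 H
  1 × C: 1 H
  1 × O: 1 H
  Total hydrogens = 26.
Molecular formula: C20H26O

C20H26O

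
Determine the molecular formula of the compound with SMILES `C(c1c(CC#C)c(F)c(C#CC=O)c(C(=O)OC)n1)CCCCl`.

Heavy atoms from the SMILES: 17 C, 1 Cl, 1 F, 1 N, 3 O.
Implicit hydrogens by atom environment:
  5 × C: 2 H each → 10
  5 × C (aromatic): no H
  4 × C: no H
  3 × O: no H
  2 × C: 1 H each → 2
  1 × C: 3 H
  1 × Cl: no H
  1 × F: no H
  1 × N (aromatic): no H
  Total hydrogens = 15.
Molecular formula: C17H15ClFNO3

C17H15ClFNO3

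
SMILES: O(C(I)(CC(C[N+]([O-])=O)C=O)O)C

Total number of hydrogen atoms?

Hydrogens are implicit in SMILES; fill each atom to its normal valence:
  3 × O: no H
  2 × C: 2 H each → 4
  2 × C: 1 H each → 2
  1 × C: 3 H
  1 × C: no H
  1 × I: no H
  1 × N (charge +1): no H
  1 × O: 1 H
  1 × O (charge -1): no H
  Total hydrogens = 10.

10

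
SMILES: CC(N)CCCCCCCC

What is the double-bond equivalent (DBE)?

0

Molecular formula from the SMILES: C10H23N.
DoU = (2C + 2 + N − H − X)/2 = (2·10 + 2 + 1 − 23 − 0)/2 = 0/2 = 0.
(Structurally: 0 ring(s) + 0 π bond(s) = 0.)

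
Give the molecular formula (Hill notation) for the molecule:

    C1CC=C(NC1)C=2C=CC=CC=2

Heavy atoms from the SMILES: 11 C, 1 N.
Implicit hydrogens by atom environment:
  5 × C (aromatic): 1 H each → 5
  3 × C: 2 H each → 6
  1 × C: 1 H
  1 × C: no H
  1 × C (aromatic): no H
  1 × N: 1 H
  Total hydrogens = 13.
Molecular formula: C11H13N

C11H13N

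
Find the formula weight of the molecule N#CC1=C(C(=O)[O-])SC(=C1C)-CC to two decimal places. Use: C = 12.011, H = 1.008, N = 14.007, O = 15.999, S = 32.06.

194.23

Molecular formula: C9H8NO2S-.
M = 9×12.011 + 8×1.008 + 1×14.007 + 2×15.999 + 1×32.06 = 194.23 g/mol.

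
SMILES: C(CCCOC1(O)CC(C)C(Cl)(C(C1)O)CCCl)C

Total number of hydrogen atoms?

26

Hydrogens are implicit in SMILES; fill each atom to its normal valence:
  8 × C: 2 H each → 16
  2 × C: 3 H each → 6
  2 × C: 1 H each → 2
  2 × C: no H
  2 × Cl: no H
  2 × O: 1 H each → 2
  1 × O: no H
  Total hydrogens = 26.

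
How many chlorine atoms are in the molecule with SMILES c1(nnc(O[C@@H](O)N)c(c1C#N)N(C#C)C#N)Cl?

The symbol for chlorine appears 1 time in the SMILES.

1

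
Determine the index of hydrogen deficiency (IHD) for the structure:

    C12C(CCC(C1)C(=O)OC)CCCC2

Molecular formula from the SMILES: C12H20O2.
DoU = (2C + 2 + N − H − X)/2 = (2·12 + 2 + 0 − 20 − 0)/2 = 6/2 = 3.
(Structurally: 2 ring(s) + 1 π bond(s) = 3.)

3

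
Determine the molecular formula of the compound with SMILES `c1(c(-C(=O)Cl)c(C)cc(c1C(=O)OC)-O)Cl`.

C10H8Cl2O4

Heavy atoms from the SMILES: 10 C, 2 Cl, 4 O.
Implicit hydrogens by atom environment:
  5 × C (aromatic): no H
  3 × O: no H
  2 × C: 3 H each → 6
  2 × C: no H
  2 × Cl: no H
  1 × C (aromatic): 1 H
  1 × O: 1 H
  Total hydrogens = 8.
Molecular formula: C10H8Cl2O4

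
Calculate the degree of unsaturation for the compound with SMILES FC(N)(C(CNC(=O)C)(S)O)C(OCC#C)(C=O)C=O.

5

Molecular formula from the SMILES: C11H15FN2O5S.
DoU = (2C + 2 + N − H − X)/2 = (2·11 + 2 + 2 − 15 − 1)/2 = 10/2 = 5.
(Structurally: 0 ring(s) + 5 π bond(s) = 5.)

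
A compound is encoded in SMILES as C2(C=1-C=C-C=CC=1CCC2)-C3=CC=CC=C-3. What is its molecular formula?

C16H16

Heavy atoms from the SMILES: 16 C.
Implicit hydrogens by atom environment:
  9 × C (aromatic): 1 H each → 9
  3 × C: 2 H each → 6
  3 × C (aromatic): no H
  1 × C: 1 H
  Total hydrogens = 16.
Molecular formula: C16H16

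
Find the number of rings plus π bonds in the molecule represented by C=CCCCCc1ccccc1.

5

Molecular formula from the SMILES: C12H16.
DoU = (2C + 2 + N − H − X)/2 = (2·12 + 2 + 0 − 16 − 0)/2 = 10/2 = 5.
(Structurally: 1 ring(s) + 4 π bond(s) = 5.)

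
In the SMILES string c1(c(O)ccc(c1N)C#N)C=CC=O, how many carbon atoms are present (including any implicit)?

The symbol for carbon appears 10 times in the SMILES. Lowercase c denotes aromatic carbon and counts toward C.

10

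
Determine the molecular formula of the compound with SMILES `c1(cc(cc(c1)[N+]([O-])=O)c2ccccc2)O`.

C12H9NO3

Heavy atoms from the SMILES: 12 C, 1 N, 3 O.
Implicit hydrogens by atom environment:
  8 × C (aromatic): 1 H each → 8
  4 × C (aromatic): no H
  1 × N (charge +1): no H
  1 × O: 1 H
  1 × O: no H
  1 × O (charge -1): no H
  Total hydrogens = 9.
Molecular formula: C12H9NO3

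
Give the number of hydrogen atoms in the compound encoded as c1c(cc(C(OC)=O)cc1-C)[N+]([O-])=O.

Hydrogens are implicit in SMILES; fill each atom to its normal valence:
  3 × C (aromatic): 1 H each → 3
  3 × C (aromatic): no H
  3 × O: no H
  2 × C: 3 H each → 6
  1 × C: no H
  1 × N (charge +1): no H
  1 × O (charge -1): no H
  Total hydrogens = 9.

9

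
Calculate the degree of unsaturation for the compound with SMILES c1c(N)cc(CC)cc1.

Molecular formula from the SMILES: C8H11N.
DoU = (2C + 2 + N − H − X)/2 = (2·8 + 2 + 1 − 11 − 0)/2 = 8/2 = 4.
(Structurally: 1 ring(s) + 3 π bond(s) = 4.)

4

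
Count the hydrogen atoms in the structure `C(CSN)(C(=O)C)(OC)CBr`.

12

Hydrogens are implicit in SMILES; fill each atom to its normal valence:
  2 × C: 3 H each → 6
  2 × C: 2 H each → 4
  2 × C: no H
  2 × O: no H
  1 × Br: no H
  1 × N: 2 H
  1 × S: no H
  Total hydrogens = 12.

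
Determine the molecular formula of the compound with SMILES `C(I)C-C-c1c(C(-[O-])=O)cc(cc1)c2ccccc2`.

C16H14IO2-

Heavy atoms from the SMILES: 16 C, 1 I, 2 O.
Implicit hydrogens by atom environment:
  8 × C (aromatic): 1 H each → 8
  4 × C (aromatic): no H
  3 × C: 2 H each → 6
  1 × C: no H
  1 × I: no H
  1 × O: no H
  1 × O (charge -1): no H
  Total hydrogens = 14.
Net charge -1.
Molecular formula: C16H14IO2-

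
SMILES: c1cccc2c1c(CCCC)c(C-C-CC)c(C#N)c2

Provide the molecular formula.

C19H23N

Heavy atoms from the SMILES: 19 C, 1 N.
Implicit hydrogens by atom environment:
  6 × C: 2 H each → 12
  5 × C (aromatic): 1 H each → 5
  5 × C (aromatic): no H
  2 × C: 3 H each → 6
  1 × C: no H
  1 × N: no H
  Total hydrogens = 23.
Molecular formula: C19H23N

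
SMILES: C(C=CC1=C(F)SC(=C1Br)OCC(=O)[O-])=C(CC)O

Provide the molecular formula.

C12H11BrFO4S-

Heavy atoms from the SMILES: 1 Br, 12 C, 1 F, 4 O, 1 S.
Implicit hydrogens by atom environment:
  4 × C (aromatic): no H
  3 × C: 1 H each → 3
  2 × C: 2 H each → 4
  2 × C: no H
  2 × O: no H
  1 × Br: no H
  1 × C: 3 H
  1 × F: no H
  1 × O: 1 H
  1 × O (charge -1): no H
  1 × S (aromatic): no H
  Total hydrogens = 11.
Net charge -1.
Molecular formula: C12H11BrFO4S-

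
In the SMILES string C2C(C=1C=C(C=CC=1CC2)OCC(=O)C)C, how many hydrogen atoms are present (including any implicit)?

18

Hydrogens are implicit in SMILES; fill each atom to its normal valence:
  4 × C: 2 H each → 8
  3 × C (aromatic): 1 H each → 3
  3 × C (aromatic): no H
  2 × C: 3 H each → 6
  2 × O: no H
  1 × C: 1 H
  1 × C: no H
  Total hydrogens = 18.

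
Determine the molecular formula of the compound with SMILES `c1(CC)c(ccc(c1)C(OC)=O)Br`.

C10H11BrO2

Heavy atoms from the SMILES: 1 Br, 10 C, 2 O.
Implicit hydrogens by atom environment:
  3 × C (aromatic): 1 H each → 3
  3 × C (aromatic): no H
  2 × C: 3 H each → 6
  2 × O: no H
  1 × Br: no H
  1 × C: 2 H
  1 × C: no H
  Total hydrogens = 11.
Molecular formula: C10H11BrO2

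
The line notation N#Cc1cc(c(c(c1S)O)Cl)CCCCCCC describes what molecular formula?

Heavy atoms from the SMILES: 14 C, 1 Cl, 1 N, 1 O, 1 S.
Implicit hydrogens by atom environment:
  6 × C: 2 H each → 12
  5 × C (aromatic): no H
  1 × C: 3 H
  1 × C (aromatic): 1 H
  1 × C: no H
  1 × Cl: no H
  1 × N: no H
  1 × O: 1 H
  1 × S: 1 H
  Total hydrogens = 18.
Molecular formula: C14H18ClNOS

C14H18ClNOS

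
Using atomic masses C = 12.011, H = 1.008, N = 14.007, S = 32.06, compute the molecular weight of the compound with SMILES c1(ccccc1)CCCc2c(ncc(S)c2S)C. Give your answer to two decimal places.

275.43

Molecular formula: C15H17NS2.
M = 15×12.011 + 17×1.008 + 1×14.007 + 2×32.06 = 275.43 g/mol.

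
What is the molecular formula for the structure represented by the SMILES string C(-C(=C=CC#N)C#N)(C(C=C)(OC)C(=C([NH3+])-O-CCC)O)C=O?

C16H20N3O4+

Heavy atoms from the SMILES: 16 C, 3 N, 4 O.
Implicit hydrogens by atom environment:
  7 × C: no H
  4 × C: 1 H each → 4
  3 × C: 2 H each → 6
  3 × O: no H
  2 × C: 3 H each → 6
  2 × N: no H
  1 × N (charge +1): 3 H
  1 × O: 1 H
  Total hydrogens = 20.
Net charge +1.
Molecular formula: C16H20N3O4+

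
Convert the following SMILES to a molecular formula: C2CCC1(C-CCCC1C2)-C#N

Heavy atoms from the SMILES: 11 C, 1 N.
Implicit hydrogens by atom environment:
  8 × C: 2 H each → 16
  2 × C: no H
  1 × C: 1 H
  1 × N: no H
  Total hydrogens = 17.
Molecular formula: C11H17N

C11H17N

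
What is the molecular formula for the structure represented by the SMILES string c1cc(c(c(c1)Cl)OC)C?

Heavy atoms from the SMILES: 8 C, 1 Cl, 1 O.
Implicit hydrogens by atom environment:
  3 × C (aromatic): 1 H each → 3
  3 × C (aromatic): no H
  2 × C: 3 H each → 6
  1 × Cl: no H
  1 × O: no H
  Total hydrogens = 9.
Molecular formula: C8H9ClO

C8H9ClO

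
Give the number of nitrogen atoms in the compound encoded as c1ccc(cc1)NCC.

The symbol for nitrogen appears 1 time in the SMILES.

1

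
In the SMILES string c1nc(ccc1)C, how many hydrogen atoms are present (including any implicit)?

7

Hydrogens are implicit in SMILES; fill each atom to its normal valence:
  4 × C (aromatic): 1 H each → 4
  1 × C: 3 H
  1 × C (aromatic): no H
  1 × N (aromatic): no H
  Total hydrogens = 7.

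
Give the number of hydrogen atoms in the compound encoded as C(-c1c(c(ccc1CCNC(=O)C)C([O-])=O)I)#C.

Hydrogens are implicit in SMILES; fill each atom to its normal valence:
  4 × C (aromatic): no H
  3 × C: no H
  2 × C: 2 H each → 4
  2 × C (aromatic): 1 H each → 2
  2 × O: no H
  1 × C: 3 H
  1 × C: 1 H
  1 × I: no H
  1 × N: 1 H
  1 × O (charge -1): no H
  Total hydrogens = 11.

11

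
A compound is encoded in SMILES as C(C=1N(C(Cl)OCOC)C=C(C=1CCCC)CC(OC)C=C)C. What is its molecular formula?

Heavy atoms from the SMILES: 18 C, 1 Cl, 1 N, 3 O.
Implicit hydrogens by atom environment:
  7 × C: 2 H each → 14
  4 × C: 3 H each → 12
  3 × C: 1 H each → 3
  3 × C (aromatic): no H
  3 × O: no H
  1 × C (aromatic): 1 H
  1 × Cl: no H
  1 × N (aromatic): no H
  Total hydrogens = 30.
Molecular formula: C18H30ClNO3

C18H30ClNO3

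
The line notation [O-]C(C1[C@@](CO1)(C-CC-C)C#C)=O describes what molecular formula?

Heavy atoms from the SMILES: 10 C, 3 O.
Implicit hydrogens by atom environment:
  4 × C: 2 H each → 8
  3 × C: no H
  2 × C: 1 H each → 2
  2 × O: no H
  1 × C: 3 H
  1 × O (charge -1): no H
  Total hydrogens = 13.
Net charge -1.
Molecular formula: C10H13O3-

C10H13O3-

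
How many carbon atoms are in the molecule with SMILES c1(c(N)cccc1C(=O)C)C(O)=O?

9

The symbol for carbon appears 9 times in the SMILES. Lowercase c denotes aromatic carbon and counts toward C.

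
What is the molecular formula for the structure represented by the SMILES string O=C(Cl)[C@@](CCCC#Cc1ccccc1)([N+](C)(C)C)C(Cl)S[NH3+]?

[C17H24Cl2N2OS]2+

Heavy atoms from the SMILES: 17 C, 2 Cl, 2 N, 1 O, 1 S.
Implicit hydrogens by atom environment:
  5 × C (aromatic): 1 H each → 5
  4 × C: no H
  3 × C: 3 H each → 9
  3 × C: 2 H each → 6
  2 × Cl: no H
  1 × C: 1 H
  1 × C (aromatic): no H
  1 × N (charge +1): 3 H
  1 × N (charge +1): no H
  1 × O: no H
  1 × S: no H
  Total hydrogens = 24.
Net charge +2.
Molecular formula: [C17H24Cl2N2OS]2+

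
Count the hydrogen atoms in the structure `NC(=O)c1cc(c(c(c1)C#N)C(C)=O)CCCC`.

16

Hydrogens are implicit in SMILES; fill each atom to its normal valence:
  4 × C (aromatic): no H
  3 × C: 2 H each → 6
  3 × C: no H
  2 × C: 3 H each → 6
  2 × C (aromatic): 1 H each → 2
  2 × O: no H
  1 × N: 2 H
  1 × N: no H
  Total hydrogens = 16.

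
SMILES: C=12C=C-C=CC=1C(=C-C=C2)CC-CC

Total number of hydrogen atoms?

Hydrogens are implicit in SMILES; fill each atom to its normal valence:
  7 × C (aromatic): 1 H each → 7
  3 × C: 2 H each → 6
  3 × C (aromatic): no H
  1 × C: 3 H
  Total hydrogens = 16.

16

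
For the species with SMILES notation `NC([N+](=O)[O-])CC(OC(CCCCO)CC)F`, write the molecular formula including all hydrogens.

C10H21FN2O4

Heavy atoms from the SMILES: 10 C, 1 F, 2 N, 4 O.
Implicit hydrogens by atom environment:
  6 × C: 2 H each → 12
  3 × C: 1 H each → 3
  2 × O: no H
  1 × C: 3 H
  1 × F: no H
  1 × N: 2 H
  1 × N (charge +1): no H
  1 × O: 1 H
  1 × O (charge -1): no H
  Total hydrogens = 21.
Molecular formula: C10H21FN2O4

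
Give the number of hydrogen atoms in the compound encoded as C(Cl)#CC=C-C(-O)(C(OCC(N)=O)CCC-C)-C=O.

Hydrogens are implicit in SMILES; fill each atom to its normal valence:
  4 × C: 2 H each → 8
  4 × C: 1 H each → 4
  4 × C: no H
  3 × O: no H
  1 × C: 3 H
  1 × Cl: no H
  1 × N: 2 H
  1 × O: 1 H
  Total hydrogens = 18.

18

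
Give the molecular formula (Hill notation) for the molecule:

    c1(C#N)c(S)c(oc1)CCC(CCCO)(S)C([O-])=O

Heavy atoms from the SMILES: 12 C, 1 N, 4 O, 2 S.
Implicit hydrogens by atom environment:
  5 × C: 2 H each → 10
  3 × C (aromatic): no H
  3 × C: no H
  2 × S: 1 H each → 2
  1 × C (aromatic): 1 H
  1 × N: no H
  1 × O: 1 H
  1 × O (aromatic): no H
  1 × O: no H
  1 × O (charge -1): no H
  Total hydrogens = 14.
Net charge -1.
Molecular formula: C12H14NO4S2-

C12H14NO4S2-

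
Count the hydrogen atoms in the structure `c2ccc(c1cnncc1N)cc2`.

Hydrogens are implicit in SMILES; fill each atom to its normal valence:
  7 × C (aromatic): 1 H each → 7
  3 × C (aromatic): no H
  2 × N (aromatic): no H
  1 × N: 2 H
  Total hydrogens = 9.

9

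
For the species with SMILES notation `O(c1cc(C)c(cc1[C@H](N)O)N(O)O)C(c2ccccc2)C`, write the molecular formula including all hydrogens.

C16H20N2O4

Heavy atoms from the SMILES: 16 C, 2 N, 4 O.
Implicit hydrogens by atom environment:
  7 × C (aromatic): 1 H each → 7
  5 × C (aromatic): no H
  3 × O: 1 H each → 3
  2 × C: 3 H each → 6
  2 × C: 1 H each → 2
  1 × N: 2 H
  1 × N: no H
  1 × O: no H
  Total hydrogens = 20.
Molecular formula: C16H20N2O4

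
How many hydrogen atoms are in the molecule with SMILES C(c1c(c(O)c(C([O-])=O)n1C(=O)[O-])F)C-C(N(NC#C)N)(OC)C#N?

12

Hydrogens are implicit in SMILES; fill each atom to its normal valence:
  5 × C: no H
  4 × C (aromatic): no H
  3 × O: no H
  2 × C: 2 H each → 4
  2 × N: no H
  2 × O (charge -1): no H
  1 × C: 3 H
  1 × C: 1 H
  1 × F: no H
  1 × N: 2 H
  1 × N: 1 H
  1 × N (aromatic): no H
  1 × O: 1 H
  Total hydrogens = 12.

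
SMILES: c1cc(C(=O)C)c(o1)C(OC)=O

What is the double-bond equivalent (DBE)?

Molecular formula from the SMILES: C8H8O4.
DoU = (2C + 2 + N − H − X)/2 = (2·8 + 2 + 0 − 8 − 0)/2 = 10/2 = 5.
(Structurally: 1 ring(s) + 4 π bond(s) = 5.)

5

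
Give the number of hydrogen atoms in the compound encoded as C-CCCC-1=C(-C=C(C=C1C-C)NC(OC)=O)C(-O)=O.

Hydrogens are implicit in SMILES; fill each atom to its normal valence:
  4 × C: 2 H each → 8
  4 × C (aromatic): no H
  3 × C: 3 H each → 9
  3 × O: no H
  2 × C (aromatic): 1 H each → 2
  2 × C: no H
  1 × N: 1 H
  1 × O: 1 H
  Total hydrogens = 21.

21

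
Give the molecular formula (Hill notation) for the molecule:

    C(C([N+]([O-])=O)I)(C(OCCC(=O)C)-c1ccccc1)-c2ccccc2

C19H20INO4

Heavy atoms from the SMILES: 19 C, 1 I, 1 N, 4 O.
Implicit hydrogens by atom environment:
  10 × C (aromatic): 1 H each → 10
  3 × C: 1 H each → 3
  3 × O: no H
  2 × C: 2 H each → 4
  2 × C (aromatic): no H
  1 × C: 3 H
  1 × C: no H
  1 × I: no H
  1 × N (charge +1): no H
  1 × O (charge -1): no H
  Total hydrogens = 20.
Molecular formula: C19H20INO4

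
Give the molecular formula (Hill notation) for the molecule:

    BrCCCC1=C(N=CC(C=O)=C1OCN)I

C10H12BrIN2O2

Heavy atoms from the SMILES: 1 Br, 10 C, 1 I, 2 N, 2 O.
Implicit hydrogens by atom environment:
  4 × C: 2 H each → 8
  4 × C (aromatic): no H
  2 × O: no H
  1 × Br: no H
  1 × C (aromatic): 1 H
  1 × C: 1 H
  1 × I: no H
  1 × N: 2 H
  1 × N (aromatic): no H
  Total hydrogens = 12.
Molecular formula: C10H12BrIN2O2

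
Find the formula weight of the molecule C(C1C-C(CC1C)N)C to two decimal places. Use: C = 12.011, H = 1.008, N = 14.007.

127.23

Molecular formula: C8H17N.
M = 8×12.011 + 17×1.008 + 1×14.007 = 127.23 g/mol.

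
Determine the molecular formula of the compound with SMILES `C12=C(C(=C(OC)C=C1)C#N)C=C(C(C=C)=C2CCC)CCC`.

C20H23NO

Heavy atoms from the SMILES: 20 C, 1 N, 1 O.
Implicit hydrogens by atom environment:
  7 × C (aromatic): no H
  5 × C: 2 H each → 10
  3 × C: 3 H each → 9
  3 × C (aromatic): 1 H each → 3
  1 × C: 1 H
  1 × C: no H
  1 × N: no H
  1 × O: no H
  Total hydrogens = 23.
Molecular formula: C20H23NO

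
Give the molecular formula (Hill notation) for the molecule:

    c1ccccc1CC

C8H10

Heavy atoms from the SMILES: 8 C.
Implicit hydrogens by atom environment:
  5 × C (aromatic): 1 H each → 5
  1 × C: 3 H
  1 × C: 2 H
  1 × C (aromatic): no H
  Total hydrogens = 10.
Molecular formula: C8H10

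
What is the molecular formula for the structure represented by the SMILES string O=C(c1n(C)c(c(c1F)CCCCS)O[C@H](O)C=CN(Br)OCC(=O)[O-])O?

C15H19BrFN2O7S-

Heavy atoms from the SMILES: 1 Br, 15 C, 1 F, 2 N, 7 O, 1 S.
Implicit hydrogens by atom environment:
  5 × C: 2 H each → 10
  4 × C (aromatic): no H
  4 × O: no H
  3 × C: 1 H each → 3
  2 × C: no H
  2 × O: 1 H each → 2
  1 × Br: no H
  1 × C: 3 H
  1 × F: no H
  1 × N (aromatic): no H
  1 × N: no H
  1 × O (charge -1): no H
  1 × S: 1 H
  Total hydrogens = 19.
Net charge -1.
Molecular formula: C15H19BrFN2O7S-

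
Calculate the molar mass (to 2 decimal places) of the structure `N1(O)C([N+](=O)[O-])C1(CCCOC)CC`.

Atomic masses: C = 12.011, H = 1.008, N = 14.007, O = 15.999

Molecular formula: C8H16N2O4.
M = 8×12.011 + 16×1.008 + 2×14.007 + 4×15.999 = 204.23 g/mol.

204.23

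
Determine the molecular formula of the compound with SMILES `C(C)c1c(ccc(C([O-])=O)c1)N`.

Heavy atoms from the SMILES: 9 C, 1 N, 2 O.
Implicit hydrogens by atom environment:
  3 × C (aromatic): 1 H each → 3
  3 × C (aromatic): no H
  1 × C: 3 H
  1 × C: 2 H
  1 × C: no H
  1 × N: 2 H
  1 × O: no H
  1 × O (charge -1): no H
  Total hydrogens = 10.
Net charge -1.
Molecular formula: C9H10NO2-

C9H10NO2-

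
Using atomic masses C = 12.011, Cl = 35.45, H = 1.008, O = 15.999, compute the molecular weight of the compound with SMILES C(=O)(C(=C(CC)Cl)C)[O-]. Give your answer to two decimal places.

147.58

Molecular formula: C6H8ClO2-.
M = 6×12.011 + 1×35.45 + 8×1.008 + 2×15.999 = 147.58 g/mol.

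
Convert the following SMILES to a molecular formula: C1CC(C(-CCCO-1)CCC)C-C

Heavy atoms from the SMILES: 12 C, 1 O.
Implicit hydrogens by atom environment:
  8 × C: 2 H each → 16
  2 × C: 3 H each → 6
  2 × C: 1 H each → 2
  1 × O: no H
  Total hydrogens = 24.
Molecular formula: C12H24O

C12H24O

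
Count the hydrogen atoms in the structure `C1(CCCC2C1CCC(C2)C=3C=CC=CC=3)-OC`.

Hydrogens are implicit in SMILES; fill each atom to its normal valence:
  6 × C: 2 H each → 12
  5 × C (aromatic): 1 H each → 5
  4 × C: 1 H each → 4
  1 × C: 3 H
  1 × C (aromatic): no H
  1 × O: no H
  Total hydrogens = 24.

24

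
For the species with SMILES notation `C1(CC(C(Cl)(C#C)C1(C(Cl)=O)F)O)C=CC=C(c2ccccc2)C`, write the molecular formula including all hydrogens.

Heavy atoms from the SMILES: 19 C, 2 Cl, 1 F, 2 O.
Implicit hydrogens by atom environment:
  6 × C: 1 H each → 6
  5 × C (aromatic): 1 H each → 5
  5 × C: no H
  2 × Cl: no H
  1 × C: 3 H
  1 × C: 2 H
  1 × C (aromatic): no H
  1 × F: no H
  1 × O: 1 H
  1 × O: no H
  Total hydrogens = 17.
Molecular formula: C19H17Cl2FO2

C19H17Cl2FO2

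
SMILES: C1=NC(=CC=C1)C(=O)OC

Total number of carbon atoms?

7

The symbol for carbon appears 7 times in the SMILES.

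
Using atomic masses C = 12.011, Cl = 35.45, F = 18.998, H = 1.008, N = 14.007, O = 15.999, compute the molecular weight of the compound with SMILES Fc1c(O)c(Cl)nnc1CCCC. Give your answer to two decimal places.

204.63

Molecular formula: C8H10ClFN2O.
M = 8×12.011 + 1×35.45 + 1×18.998 + 10×1.008 + 2×14.007 + 1×15.999 = 204.63 g/mol.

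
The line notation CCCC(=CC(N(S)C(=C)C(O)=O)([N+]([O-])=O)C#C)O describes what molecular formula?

C11H14N2O5S

Heavy atoms from the SMILES: 11 C, 2 N, 5 O, 1 S.
Implicit hydrogens by atom environment:
  5 × C: no H
  3 × C: 2 H each → 6
  2 × C: 1 H each → 2
  2 × O: 1 H each → 2
  2 × O: no H
  1 × C: 3 H
  1 × N: no H
  1 × N (charge +1): no H
  1 × O (charge -1): no H
  1 × S: 1 H
  Total hydrogens = 14.
Molecular formula: C11H14N2O5S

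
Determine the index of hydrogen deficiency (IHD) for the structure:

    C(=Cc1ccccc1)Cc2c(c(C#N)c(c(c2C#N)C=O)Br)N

Molecular formula from the SMILES: C18H12BrN3O.
DoU = (2C + 2 + N − H − X)/2 = (2·18 + 2 + 3 − 12 − 1)/2 = 28/2 = 14.
(Structurally: 2 ring(s) + 12 π bond(s) = 14.)

14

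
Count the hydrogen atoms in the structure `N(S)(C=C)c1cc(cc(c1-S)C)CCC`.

17

Hydrogens are implicit in SMILES; fill each atom to its normal valence:
  4 × C (aromatic): no H
  3 × C: 2 H each → 6
  2 × C: 3 H each → 6
  2 × C (aromatic): 1 H each → 2
  2 × S: 1 H each → 2
  1 × C: 1 H
  1 × N: no H
  Total hydrogens = 17.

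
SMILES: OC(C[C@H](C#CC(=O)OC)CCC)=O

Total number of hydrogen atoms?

Hydrogens are implicit in SMILES; fill each atom to its normal valence:
  4 × C: no H
  3 × C: 2 H each → 6
  3 × O: no H
  2 × C: 3 H each → 6
  1 × C: 1 H
  1 × O: 1 H
  Total hydrogens = 14.

14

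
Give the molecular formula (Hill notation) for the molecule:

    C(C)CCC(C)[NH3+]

C6H16N+

Heavy atoms from the SMILES: 6 C, 1 N.
Implicit hydrogens by atom environment:
  3 × C: 2 H each → 6
  2 × C: 3 H each → 6
  1 × C: 1 H
  1 × N (charge +1): 3 H
  Total hydrogens = 16.
Net charge +1.
Molecular formula: C6H16N+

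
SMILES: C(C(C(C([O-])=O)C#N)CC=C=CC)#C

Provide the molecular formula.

C11H10NO2-

Heavy atoms from the SMILES: 11 C, 1 N, 2 O.
Implicit hydrogens by atom environment:
  5 × C: 1 H each → 5
  4 × C: no H
  1 × C: 3 H
  1 × C: 2 H
  1 × N: no H
  1 × O: no H
  1 × O (charge -1): no H
  Total hydrogens = 10.
Net charge -1.
Molecular formula: C11H10NO2-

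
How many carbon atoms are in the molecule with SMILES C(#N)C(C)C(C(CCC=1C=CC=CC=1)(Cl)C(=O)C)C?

16

The symbol for carbon appears 16 times in the SMILES. (Cl is a single chlorine, not C + l.)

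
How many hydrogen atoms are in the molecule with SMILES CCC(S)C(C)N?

Hydrogens are implicit in SMILES; fill each atom to its normal valence:
  2 × C: 3 H each → 6
  2 × C: 1 H each → 2
  1 × C: 2 H
  1 × N: 2 H
  1 × S: 1 H
  Total hydrogens = 13.

13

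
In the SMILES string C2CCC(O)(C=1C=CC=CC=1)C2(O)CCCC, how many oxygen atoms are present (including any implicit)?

2

The symbol for oxygen appears 2 times in the SMILES.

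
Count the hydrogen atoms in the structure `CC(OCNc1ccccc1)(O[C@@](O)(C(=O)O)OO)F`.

Hydrogens are implicit in SMILES; fill each atom to its normal valence:
  5 × C (aromatic): 1 H each → 5
  4 × O: no H
  3 × C: no H
  3 × O: 1 H each → 3
  1 × C: 3 H
  1 × C: 2 H
  1 × C (aromatic): no H
  1 × F: no H
  1 × N: 1 H
  Total hydrogens = 14.

14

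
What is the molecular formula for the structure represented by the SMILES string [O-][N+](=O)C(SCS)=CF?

Heavy atoms from the SMILES: 3 C, 1 F, 1 N, 2 O, 2 S.
Implicit hydrogens by atom environment:
  1 × C: 2 H
  1 × C: 1 H
  1 × C: no H
  1 × F: no H
  1 × N (charge +1): no H
  1 × O: no H
  1 × O (charge -1): no H
  1 × S: 1 H
  1 × S: no H
  Total hydrogens = 4.
Molecular formula: C3H4FNO2S2

C3H4FNO2S2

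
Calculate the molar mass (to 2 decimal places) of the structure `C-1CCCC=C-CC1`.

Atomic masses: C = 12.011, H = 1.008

110.20

Molecular formula: C8H14.
M = 8×12.011 + 14×1.008 = 110.20 g/mol.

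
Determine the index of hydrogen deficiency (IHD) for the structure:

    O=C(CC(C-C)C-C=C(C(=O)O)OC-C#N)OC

5

Molecular formula from the SMILES: C12H17NO5.
DoU = (2C + 2 + N − H − X)/2 = (2·12 + 2 + 1 − 17 − 0)/2 = 10/2 = 5.
(Structurally: 0 ring(s) + 5 π bond(s) = 5.)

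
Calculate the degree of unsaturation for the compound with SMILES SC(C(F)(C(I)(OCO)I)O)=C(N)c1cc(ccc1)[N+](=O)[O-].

Molecular formula from the SMILES: C11H11FI2N2O5S.
DoU = (2C + 2 + N − H − X)/2 = (2·11 + 2 + 2 − 11 − 3)/2 = 12/2 = 6.
(Structurally: 1 ring(s) + 5 π bond(s) = 6.)

6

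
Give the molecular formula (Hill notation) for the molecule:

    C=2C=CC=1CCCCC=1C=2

Heavy atoms from the SMILES: 10 C.
Implicit hydrogens by atom environment:
  4 × C: 2 H each → 8
  4 × C (aromatic): 1 H each → 4
  2 × C (aromatic): no H
  Total hydrogens = 12.
Molecular formula: C10H12

C10H12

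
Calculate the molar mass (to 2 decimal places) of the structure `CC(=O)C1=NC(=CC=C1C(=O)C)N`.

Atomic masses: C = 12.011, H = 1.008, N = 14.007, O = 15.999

Molecular formula: C9H10N2O2.
M = 9×12.011 + 10×1.008 + 2×14.007 + 2×15.999 = 178.19 g/mol.

178.19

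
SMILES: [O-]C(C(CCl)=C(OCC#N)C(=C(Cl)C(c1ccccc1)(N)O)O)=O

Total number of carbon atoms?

15

The symbol for carbon appears 15 times in the SMILES. Lowercase c denotes aromatic carbon and counts toward C.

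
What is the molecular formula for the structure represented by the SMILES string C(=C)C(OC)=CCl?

Heavy atoms from the SMILES: 5 C, 1 Cl, 1 O.
Implicit hydrogens by atom environment:
  2 × C: 1 H each → 2
  1 × C: 3 H
  1 × C: 2 H
  1 × C: no H
  1 × Cl: no H
  1 × O: no H
  Total hydrogens = 7.
Molecular formula: C5H7ClO

C5H7ClO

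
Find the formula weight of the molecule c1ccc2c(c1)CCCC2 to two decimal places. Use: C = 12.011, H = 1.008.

132.21

Molecular formula: C10H12.
M = 10×12.011 + 12×1.008 = 132.21 g/mol.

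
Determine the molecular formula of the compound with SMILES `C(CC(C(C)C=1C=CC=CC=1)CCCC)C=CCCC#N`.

C20H29N

Heavy atoms from the SMILES: 20 C, 1 N.
Implicit hydrogens by atom environment:
  7 × C: 2 H each → 14
  5 × C (aromatic): 1 H each → 5
  4 × C: 1 H each → 4
  2 × C: 3 H each → 6
  1 × C: no H
  1 × C (aromatic): no H
  1 × N: no H
  Total hydrogens = 29.
Molecular formula: C20H29N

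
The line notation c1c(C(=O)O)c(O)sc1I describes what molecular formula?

C5H3IO3S

Heavy atoms from the SMILES: 5 C, 1 I, 3 O, 1 S.
Implicit hydrogens by atom environment:
  3 × C (aromatic): no H
  2 × O: 1 H each → 2
  1 × C (aromatic): 1 H
  1 × C: no H
  1 × I: no H
  1 × O: no H
  1 × S (aromatic): no H
  Total hydrogens = 3.
Molecular formula: C5H3IO3S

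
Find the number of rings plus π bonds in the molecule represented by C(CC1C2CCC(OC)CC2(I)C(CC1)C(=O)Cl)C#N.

Molecular formula from the SMILES: C15H21ClINO2.
DoU = (2C + 2 + N − H − X)/2 = (2·15 + 2 + 1 − 21 − 2)/2 = 10/2 = 5.
(Structurally: 2 ring(s) + 3 π bond(s) = 5.)

5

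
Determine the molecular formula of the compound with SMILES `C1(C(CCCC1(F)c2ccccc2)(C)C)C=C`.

Heavy atoms from the SMILES: 16 C, 1 F.
Implicit hydrogens by atom environment:
  5 × C (aromatic): 1 H each → 5
  4 × C: 2 H each → 8
  2 × C: 3 H each → 6
  2 × C: 1 H each → 2
  2 × C: no H
  1 × C (aromatic): no H
  1 × F: no H
  Total hydrogens = 21.
Molecular formula: C16H21F

C16H21F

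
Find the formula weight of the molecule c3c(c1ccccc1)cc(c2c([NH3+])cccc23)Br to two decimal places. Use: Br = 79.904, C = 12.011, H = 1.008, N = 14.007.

Molecular formula: C16H13BrN+.
M = 1×79.904 + 16×12.011 + 13×1.008 + 1×14.007 = 299.19 g/mol.

299.19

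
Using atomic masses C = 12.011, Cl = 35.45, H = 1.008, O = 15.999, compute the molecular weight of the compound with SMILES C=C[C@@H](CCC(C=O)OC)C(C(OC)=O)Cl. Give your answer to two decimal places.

Molecular formula: C11H17ClO4.
M = 11×12.011 + 1×35.45 + 17×1.008 + 4×15.999 = 248.70 g/mol.

248.70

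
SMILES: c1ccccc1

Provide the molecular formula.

Heavy atoms from the SMILES: 6 C.
Implicit hydrogens by atom environment:
  6 × C (aromatic): 1 H each → 6
  Total hydrogens = 6.
Molecular formula: C6H6

C6H6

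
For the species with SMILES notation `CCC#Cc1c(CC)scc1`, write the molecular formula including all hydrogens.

C10H12S

Heavy atoms from the SMILES: 10 C, 1 S.
Implicit hydrogens by atom environment:
  2 × C: 3 H each → 6
  2 × C: 2 H each → 4
  2 × C (aromatic): 1 H each → 2
  2 × C (aromatic): no H
  2 × C: no H
  1 × S (aromatic): no H
  Total hydrogens = 12.
Molecular formula: C10H12S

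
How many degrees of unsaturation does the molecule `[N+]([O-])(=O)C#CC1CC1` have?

4

Molecular formula from the SMILES: C5H5NO2.
DoU = (2C + 2 + N − H − X)/2 = (2·5 + 2 + 1 − 5 − 0)/2 = 8/2 = 4.
(Structurally: 1 ring(s) + 3 π bond(s) = 4.)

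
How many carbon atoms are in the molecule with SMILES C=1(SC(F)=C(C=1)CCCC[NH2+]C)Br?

9

The symbol for carbon appears 9 times in the SMILES.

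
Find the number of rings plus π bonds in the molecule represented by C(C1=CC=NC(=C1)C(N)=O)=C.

Molecular formula from the SMILES: C8H8N2O.
DoU = (2C + 2 + N − H − X)/2 = (2·8 + 2 + 2 − 8 − 0)/2 = 12/2 = 6.
(Structurally: 1 ring(s) + 5 π bond(s) = 6.)

6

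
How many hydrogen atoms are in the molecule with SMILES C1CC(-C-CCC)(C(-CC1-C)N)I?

22

Hydrogens are implicit in SMILES; fill each atom to its normal valence:
  6 × C: 2 H each → 12
  2 × C: 3 H each → 6
  2 × C: 1 H each → 2
  1 × C: no H
  1 × I: no H
  1 × N: 2 H
  Total hydrogens = 22.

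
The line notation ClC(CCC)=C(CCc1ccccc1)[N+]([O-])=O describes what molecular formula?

Heavy atoms from the SMILES: 13 C, 1 Cl, 1 N, 2 O.
Implicit hydrogens by atom environment:
  5 × C (aromatic): 1 H each → 5
  4 × C: 2 H each → 8
  2 × C: no H
  1 × C: 3 H
  1 × C (aromatic): no H
  1 × Cl: no H
  1 × N (charge +1): no H
  1 × O: no H
  1 × O (charge -1): no H
  Total hydrogens = 16.
Molecular formula: C13H16ClNO2

C13H16ClNO2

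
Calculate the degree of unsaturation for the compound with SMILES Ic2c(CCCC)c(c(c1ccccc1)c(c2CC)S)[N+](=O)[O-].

Molecular formula from the SMILES: C18H20INO2S.
DoU = (2C + 2 + N − H − X)/2 = (2·18 + 2 + 1 − 20 − 1)/2 = 18/2 = 9.
(Structurally: 2 ring(s) + 7 π bond(s) = 9.)

9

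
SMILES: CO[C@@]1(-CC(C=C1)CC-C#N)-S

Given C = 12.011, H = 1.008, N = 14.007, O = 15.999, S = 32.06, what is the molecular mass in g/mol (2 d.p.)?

Molecular formula: C9H13NOS.
M = 9×12.011 + 13×1.008 + 1×14.007 + 1×15.999 + 1×32.06 = 183.27 g/mol.

183.27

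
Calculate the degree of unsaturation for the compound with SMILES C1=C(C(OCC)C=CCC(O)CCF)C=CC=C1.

5

Molecular formula from the SMILES: C15H21FO2.
DoU = (2C + 2 + N − H − X)/2 = (2·15 + 2 + 0 − 21 − 1)/2 = 10/2 = 5.
(Structurally: 1 ring(s) + 4 π bond(s) = 5.)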